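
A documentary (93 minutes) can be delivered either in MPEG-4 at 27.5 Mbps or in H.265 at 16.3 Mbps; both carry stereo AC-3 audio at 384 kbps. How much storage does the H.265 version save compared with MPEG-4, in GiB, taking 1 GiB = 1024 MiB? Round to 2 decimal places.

93 min = 5580 s
Audio: 384 kbps = 0.384 Mbps.
MPEG-4: 27.884 Mbps × 5580 s = 155592.7 Mb = 18.113 GiB.
H.265: 16.684 Mbps × 5580 s = 93096.7 Mb = 10.838 GiB.
Saving: 18.113 − 10.838 = 7.275 GiB.

7.28 GiB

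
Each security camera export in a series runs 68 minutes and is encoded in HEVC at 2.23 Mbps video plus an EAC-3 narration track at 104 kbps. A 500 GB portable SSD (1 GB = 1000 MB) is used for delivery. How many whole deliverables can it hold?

68 min = 4080 s
Audio: 104 kbps = 0.104 Mbps.
Total bitrate: 2.334 Mbps.
Per item: 2.334 Mbps × 4080 s = 9,523 Mb = 1,190 MB.
Capacity: 500 GB = 4,000,000 Mb; 420.05 items → 420 complete.

420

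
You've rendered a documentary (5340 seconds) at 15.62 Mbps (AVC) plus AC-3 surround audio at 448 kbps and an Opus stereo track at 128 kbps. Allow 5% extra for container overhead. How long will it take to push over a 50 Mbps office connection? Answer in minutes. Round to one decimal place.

30.3 minutes

Audio total: 448 + 128 = 576 kbps = 0.576 Mbps.
Total bitrate: 16.196 Mbps.
File: 16.196 Mbps × 5340 s = 86486.6 Mb.
With 5% container overhead: ×1.05. → 90811.0 Mb.
At 50 Mbps: 90811.0 / 50 = 1816.2 s ≈ 30.3 minutes.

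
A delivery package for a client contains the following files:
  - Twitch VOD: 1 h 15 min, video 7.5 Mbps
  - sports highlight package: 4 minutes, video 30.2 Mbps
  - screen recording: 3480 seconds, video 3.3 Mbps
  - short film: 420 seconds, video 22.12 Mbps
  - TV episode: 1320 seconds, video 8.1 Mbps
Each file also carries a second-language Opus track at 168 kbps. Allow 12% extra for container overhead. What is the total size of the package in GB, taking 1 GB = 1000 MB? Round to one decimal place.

10.4 GB

Audio: 168 kbps = 0.168 Mbps.
Twitch VOD: 7.668 Mbps × 4500 s × 1.12 = 38646.7 Mb
sports highlight package: 30.368 Mbps × 240 s × 1.12 = 8162.9 Mb
screen recording: 3.468 Mbps × 3480 s × 1.12 = 13516.9 Mb
short film: 22.288 Mbps × 420 s × 1.12 = 10484.3 Mb
TV episode: 8.268 Mbps × 1320 s × 1.12 = 12223.4 Mb
Total: 83034.2 Mb = 10379.3 MB.
= 10.38 GB.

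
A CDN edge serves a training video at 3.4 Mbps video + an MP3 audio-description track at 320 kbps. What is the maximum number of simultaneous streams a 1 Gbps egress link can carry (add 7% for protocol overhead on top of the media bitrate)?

Audio: 320 kbps = 0.320 Mbps.
Per-viewer media rate: 3.720 Mbps.
On the wire with 7% overhead: 3.980 Mbps.
1 Gbps = 1,000 Mbps; 1,000 / 3.980 = 251.23 → 251 viewers.

251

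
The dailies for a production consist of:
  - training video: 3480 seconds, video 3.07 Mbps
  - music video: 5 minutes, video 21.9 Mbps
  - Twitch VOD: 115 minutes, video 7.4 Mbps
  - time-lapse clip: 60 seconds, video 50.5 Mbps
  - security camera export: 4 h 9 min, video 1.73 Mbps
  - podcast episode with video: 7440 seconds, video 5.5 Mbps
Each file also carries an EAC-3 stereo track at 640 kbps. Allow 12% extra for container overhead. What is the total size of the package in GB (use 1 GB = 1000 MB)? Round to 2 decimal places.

Audio: 640 kbps = 0.640 Mbps.
training video: 3.710 Mbps × 3480 s × 1.12 = 14460.1 Mb
music video: 22.540 Mbps × 300 s × 1.12 = 7573.4 Mb
Twitch VOD: 8.040 Mbps × 6900 s × 1.12 = 62133.1 Mb
time-lapse clip: 51.140 Mbps × 60 s × 1.12 = 3436.6 Mb
security camera export: 2.370 Mbps × 14940 s × 1.12 = 39656.7 Mb
podcast episode with video: 6.140 Mbps × 7440 s × 1.12 = 51163.4 Mb
Total: 178423.4 Mb = 22302.9 MB.
= 22.30 GB.

22.30 GB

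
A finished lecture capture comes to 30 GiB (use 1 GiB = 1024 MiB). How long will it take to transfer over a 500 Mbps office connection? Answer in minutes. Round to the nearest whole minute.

9 minutes

File: 30 GiB = 257698.0 Mb.
At 500 Mbps: 257698.0 / 500 = 515.4 s ≈ 8.59 minutes.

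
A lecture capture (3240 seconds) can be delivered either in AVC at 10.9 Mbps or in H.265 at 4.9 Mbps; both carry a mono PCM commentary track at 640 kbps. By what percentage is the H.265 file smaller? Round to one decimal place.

Audio: 640 kbps = 0.640 Mbps.
AVC: 11.540 Mbps × 3240 s = 37389.6 Mb = 4.674 GB.
H.265: 5.540 Mbps × 3240 s = 17949.6 Mb = 2.244 GB.
Reduction: (1 − 2.244/4.674) × 100 = 51.99%.

52.0%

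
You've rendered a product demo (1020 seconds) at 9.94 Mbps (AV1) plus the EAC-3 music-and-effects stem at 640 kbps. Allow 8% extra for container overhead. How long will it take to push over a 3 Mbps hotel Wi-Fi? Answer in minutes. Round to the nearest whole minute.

65 minutes

Audio: 640 kbps = 0.640 Mbps.
Total bitrate: 10.580 Mbps.
File: 10.580 Mbps × 1020 s = 10791.6 Mb.
With 8% container overhead: ×1.08. → 11654.9 Mb.
At 3 Mbps: 11654.9 / 3 = 3885.0 s ≈ 64.7 minutes.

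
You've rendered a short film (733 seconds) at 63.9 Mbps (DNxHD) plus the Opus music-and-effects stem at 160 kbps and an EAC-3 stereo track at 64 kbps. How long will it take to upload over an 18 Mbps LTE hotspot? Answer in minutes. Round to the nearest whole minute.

Audio total: 160 + 64 = 224 kbps = 0.224 Mbps.
Total bitrate: 64.124 Mbps.
File: 64.124 Mbps × 733 s = 47002.9 Mb.
At 18 Mbps: 47002.9 / 18 = 2611.3 s ≈ 43.5 minutes.

44 minutes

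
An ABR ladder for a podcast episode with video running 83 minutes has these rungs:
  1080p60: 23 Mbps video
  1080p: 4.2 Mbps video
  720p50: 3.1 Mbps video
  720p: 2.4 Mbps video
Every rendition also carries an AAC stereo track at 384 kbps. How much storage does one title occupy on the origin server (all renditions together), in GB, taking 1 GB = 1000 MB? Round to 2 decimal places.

83 min = 4980 s
Audio: 384 kbps = 0.384 Mbps.
Sum of rendition bitrates: (23+0.384) + (4.2+0.384) + (3.1+0.384) + (2.4+0.384) = 34.236 Mbps.
× 4980 s = 170,495 Mb = 21,312 MB = 21.31 GB.

21.31 GB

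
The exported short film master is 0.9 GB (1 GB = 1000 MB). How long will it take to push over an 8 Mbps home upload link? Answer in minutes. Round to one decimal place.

15.0 minutes

File: 0.9 GB = 7200.0 Mb.
At 8 Mbps: 7200.0 / 8 = 900.0 s ≈ 15 minutes.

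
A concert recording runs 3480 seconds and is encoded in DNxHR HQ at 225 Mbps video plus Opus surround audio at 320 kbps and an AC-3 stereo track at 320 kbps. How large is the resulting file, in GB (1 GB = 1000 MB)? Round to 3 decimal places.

Audio total: 320 + 320 = 640 kbps = 0.640 Mbps.
Total bitrate: 225 + 0.640 = 225.640 Mbps.
Stream data: 225.640 Mbps × 3480 s = 785227.2 Mb.
785,227 Mb ÷ 8 = 98,153 MB → 98.15 GB.

98.153 GB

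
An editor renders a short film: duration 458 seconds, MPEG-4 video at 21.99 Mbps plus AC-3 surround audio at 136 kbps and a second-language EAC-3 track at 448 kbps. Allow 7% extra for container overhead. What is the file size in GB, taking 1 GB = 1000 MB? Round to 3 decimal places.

1.383 GB

Audio total: 136 + 448 = 584 kbps = 0.584 Mbps.
Total bitrate: 21.99 + 0.584 = 22.574 Mbps.
Stream data: 22.574 Mbps × 458 s = 10338.9 Mb.
With 7% container overhead: ×1.07.
11,063 Mb ÷ 8 = 1,383 MB → 1.383 GB.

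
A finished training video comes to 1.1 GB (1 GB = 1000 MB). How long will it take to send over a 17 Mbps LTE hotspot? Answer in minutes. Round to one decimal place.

File: 1.1 GB = 8800.0 Mb.
At 17 Mbps: 8800.0 / 17 = 517.6 s ≈ 8.63 minutes.

8.6 minutes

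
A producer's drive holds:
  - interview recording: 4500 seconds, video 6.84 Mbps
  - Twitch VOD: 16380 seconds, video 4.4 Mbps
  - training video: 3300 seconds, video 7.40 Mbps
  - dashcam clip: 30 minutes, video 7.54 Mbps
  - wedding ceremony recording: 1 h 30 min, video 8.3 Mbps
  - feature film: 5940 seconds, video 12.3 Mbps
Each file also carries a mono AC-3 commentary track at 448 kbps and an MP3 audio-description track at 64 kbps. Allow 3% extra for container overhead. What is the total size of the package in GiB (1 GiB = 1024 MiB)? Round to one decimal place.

33.3 GiB

Audio total: 448 + 64 = 512 kbps = 0.512 Mbps.
interview recording: 7.352 Mbps × 4500 s × 1.03 = 34076.5 Mb
Twitch VOD: 4.912 Mbps × 16380 s × 1.03 = 82872.3 Mb
training video: 7.912 Mbps × 3300 s × 1.03 = 26892.9 Mb
dashcam clip: 8.052 Mbps × 1800 s × 1.03 = 14928.4 Mb
wedding ceremony recording: 8.812 Mbps × 5400 s × 1.03 = 49012.3 Mb
feature film: 12.812 Mbps × 5940 s × 1.03 = 78386.4 Mb
Total: 286168.9 Mb = 35771.1 MB.
= 33.31 GiB.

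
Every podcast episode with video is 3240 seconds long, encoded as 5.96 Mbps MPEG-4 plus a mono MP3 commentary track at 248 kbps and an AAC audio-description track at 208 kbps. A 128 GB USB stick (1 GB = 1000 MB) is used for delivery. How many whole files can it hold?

Audio total: 248 + 208 = 456 kbps = 0.456 Mbps.
Total bitrate: 6.416 Mbps.
Per item: 6.416 Mbps × 3240 s = 20,788 Mb = 2,598 MB.
Capacity: 128 GB = 1,024,000 Mb; 49.26 items → 49 complete.

49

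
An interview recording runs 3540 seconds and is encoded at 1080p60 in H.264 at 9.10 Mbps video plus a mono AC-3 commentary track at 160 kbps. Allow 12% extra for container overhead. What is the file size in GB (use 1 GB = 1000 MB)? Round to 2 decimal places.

Audio: 160 kbps = 0.160 Mbps.
Total bitrate: 9.10 + 0.160 = 9.260 Mbps.
Stream data: 9.260 Mbps × 3540 s = 32780.4 Mb.
With 12% container overhead: ×1.12.
36,714 Mb ÷ 8 = 4,589 MB → 4.589 GB.

4.59 GB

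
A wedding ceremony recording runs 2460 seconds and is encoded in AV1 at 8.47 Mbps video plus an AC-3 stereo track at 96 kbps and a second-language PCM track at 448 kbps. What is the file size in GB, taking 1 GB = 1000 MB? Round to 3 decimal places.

2.772 GB

Audio total: 96 + 448 = 544 kbps = 0.544 Mbps.
Total bitrate: 8.47 + 0.544 = 9.014 Mbps.
Stream data: 9.014 Mbps × 2460 s = 22174.4 Mb.
22,174 Mb ÷ 8 = 2,772 MB → 2.772 GB.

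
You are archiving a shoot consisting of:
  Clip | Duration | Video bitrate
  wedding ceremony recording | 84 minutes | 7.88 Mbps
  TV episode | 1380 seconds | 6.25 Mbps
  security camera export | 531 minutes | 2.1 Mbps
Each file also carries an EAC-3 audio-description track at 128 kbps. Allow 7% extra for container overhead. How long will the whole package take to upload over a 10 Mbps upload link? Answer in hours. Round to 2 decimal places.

Audio: 128 kbps = 0.128 Mbps.
wedding ceremony recording: 8.008 Mbps × 5040 s × 1.07 = 43185.5 Mb
TV episode: 6.378 Mbps × 1380 s × 1.07 = 9417.8 Mb
security camera export: 2.228 Mbps × 31860 s × 1.07 = 75953.0 Mb
Total: 128556.3 Mb = 16069.5 MB.
At 10 Mbps: 128556.3 / 10 = 12856 s ≈ 3.57 hours.

3.57 hours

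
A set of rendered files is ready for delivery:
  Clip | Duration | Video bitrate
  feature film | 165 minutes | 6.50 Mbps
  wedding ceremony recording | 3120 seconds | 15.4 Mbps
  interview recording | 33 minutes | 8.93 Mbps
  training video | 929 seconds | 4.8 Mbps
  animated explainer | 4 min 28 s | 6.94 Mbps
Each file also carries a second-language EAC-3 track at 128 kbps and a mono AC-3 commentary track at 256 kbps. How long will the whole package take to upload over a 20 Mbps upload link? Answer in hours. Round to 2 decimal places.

Audio total: 128 + 256 = 384 kbps = 0.384 Mbps.
feature film: 6.884 Mbps × 9900 s = 68151.6 Mb
wedding ceremony recording: 15.784 Mbps × 3120 s = 49246.1 Mb
interview recording: 9.314 Mbps × 1980 s = 18441.7 Mb
training video: 5.184 Mbps × 929 s = 4815.9 Mb
animated explainer: 7.324 Mbps × 268 s = 1962.8 Mb
Total: 142618.2 Mb = 17827.3 MB.
At 20 Mbps: 142618.2 / 20 = 7131 s ≈ 1.98 hours.

1.98 hours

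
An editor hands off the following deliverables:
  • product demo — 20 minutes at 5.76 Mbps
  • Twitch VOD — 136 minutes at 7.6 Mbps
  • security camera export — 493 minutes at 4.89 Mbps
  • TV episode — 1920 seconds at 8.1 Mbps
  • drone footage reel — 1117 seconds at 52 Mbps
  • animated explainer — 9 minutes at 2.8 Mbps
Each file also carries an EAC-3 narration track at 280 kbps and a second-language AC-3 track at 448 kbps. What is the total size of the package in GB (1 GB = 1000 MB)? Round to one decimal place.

Audio total: 280 + 448 = 728 kbps = 0.728 Mbps.
product demo: 6.488 Mbps × 1200 s = 7785.6 Mb
Twitch VOD: 8.328 Mbps × 8160 s = 67956.5 Mb
security camera export: 5.618 Mbps × 29580 s = 166180.4 Mb
TV episode: 8.828 Mbps × 1920 s = 16949.8 Mb
drone footage reel: 52.728 Mbps × 1117 s = 58897.2 Mb
animated explainer: 3.528 Mbps × 540 s = 1905.1 Mb
Total: 319674.6 Mb = 39959.3 MB.
= 39.96 GB.

40.0 GB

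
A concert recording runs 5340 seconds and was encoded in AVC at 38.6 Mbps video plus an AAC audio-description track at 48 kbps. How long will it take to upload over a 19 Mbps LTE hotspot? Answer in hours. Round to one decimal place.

3.0 hours

Audio: 48 kbps = 0.048 Mbps.
Total bitrate: 38.648 Mbps.
File: 38.648 Mbps × 5340 s = 206380.3 Mb.
At 19 Mbps: 206380.3 / 19 = 10862.1 s ≈ 3.02 hours.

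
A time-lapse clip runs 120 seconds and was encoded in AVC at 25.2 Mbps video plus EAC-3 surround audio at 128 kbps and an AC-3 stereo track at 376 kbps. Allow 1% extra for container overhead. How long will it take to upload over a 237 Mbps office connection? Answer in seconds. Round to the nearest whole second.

Audio total: 128 + 376 = 504 kbps = 0.504 Mbps.
Total bitrate: 25.704 Mbps.
File: 25.704 Mbps × 120 s = 3084.5 Mb.
With 1% container overhead: ×1.01. → 3115.3 Mb.
At 237 Mbps: 3115.3 / 237 = 13.1 s ≈ 13.1 seconds.

13 seconds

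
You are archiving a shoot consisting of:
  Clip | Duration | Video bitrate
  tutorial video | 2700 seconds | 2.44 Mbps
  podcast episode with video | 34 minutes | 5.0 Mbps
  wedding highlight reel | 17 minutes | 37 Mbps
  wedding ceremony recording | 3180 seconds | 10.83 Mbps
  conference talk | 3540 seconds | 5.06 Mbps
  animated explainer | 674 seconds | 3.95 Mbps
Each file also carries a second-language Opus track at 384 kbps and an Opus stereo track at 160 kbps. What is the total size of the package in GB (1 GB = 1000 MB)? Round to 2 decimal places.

Audio total: 384 + 160 = 544 kbps = 0.544 Mbps.
tutorial video: 2.984 Mbps × 2700 s = 8056.8 Mb
podcast episode with video: 5.544 Mbps × 2040 s = 11309.8 Mb
wedding highlight reel: 37.544 Mbps × 1020 s = 38294.9 Mb
wedding ceremony recording: 11.374 Mbps × 3180 s = 36169.3 Mb
conference talk: 5.604 Mbps × 3540 s = 19838.2 Mb
animated explainer: 4.494 Mbps × 674 s = 3029.0 Mb
Total: 116697.9 Mb = 14587.2 MB.
= 14.59 GB.

14.59 GB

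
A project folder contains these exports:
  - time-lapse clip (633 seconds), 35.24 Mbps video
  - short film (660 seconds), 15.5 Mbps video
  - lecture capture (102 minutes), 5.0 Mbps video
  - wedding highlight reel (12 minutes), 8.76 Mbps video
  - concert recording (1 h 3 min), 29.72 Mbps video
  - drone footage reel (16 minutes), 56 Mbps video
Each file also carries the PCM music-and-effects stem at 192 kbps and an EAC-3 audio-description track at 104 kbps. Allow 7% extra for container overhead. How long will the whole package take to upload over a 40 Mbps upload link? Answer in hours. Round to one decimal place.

Audio total: 192 + 104 = 296 kbps = 0.296 Mbps.
time-lapse clip: 35.536 Mbps × 633 s × 1.07 = 24068.9 Mb
short film: 15.796 Mbps × 660 s × 1.07 = 11155.1 Mb
lecture capture: 5.296 Mbps × 6120 s × 1.07 = 34680.3 Mb
wedding highlight reel: 9.056 Mbps × 720 s × 1.07 = 6976.7 Mb
concert recording: 30.016 Mbps × 3780 s × 1.07 = 121402.7 Mb
drone footage reel: 56.296 Mbps × 960 s × 1.07 = 57827.3 Mb
Total: 256111.1 Mb = 32013.9 MB.
At 40 Mbps: 256111.1 / 40 = 6403 s ≈ 1.78 hours.

1.8 hours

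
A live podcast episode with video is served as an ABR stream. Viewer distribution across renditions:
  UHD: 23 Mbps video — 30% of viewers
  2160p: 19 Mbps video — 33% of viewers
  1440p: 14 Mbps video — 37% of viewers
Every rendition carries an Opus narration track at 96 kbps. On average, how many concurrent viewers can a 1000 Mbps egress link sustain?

Audio: 96 kbps = 0.096 Mbps.
Average per-viewer bitrate: 0.30×23.096 + 0.33×19.096 + 0.37×14.096 = 18.446 Mbps.
1000 Mbps = 1,000 Mbps; 1,000 / 18.446 = 54.21 → 54.

54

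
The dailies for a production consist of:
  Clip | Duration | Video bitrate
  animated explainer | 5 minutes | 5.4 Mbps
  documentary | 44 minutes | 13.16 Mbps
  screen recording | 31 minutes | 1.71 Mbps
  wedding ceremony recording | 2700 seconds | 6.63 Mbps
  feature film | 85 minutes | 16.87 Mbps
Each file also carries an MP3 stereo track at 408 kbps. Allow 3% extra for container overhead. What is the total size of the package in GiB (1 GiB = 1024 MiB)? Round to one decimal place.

Audio: 408 kbps = 0.408 Mbps.
animated explainer: 5.808 Mbps × 300 s × 1.03 = 1794.7 Mb
documentary: 13.568 Mbps × 2640 s × 1.03 = 36894.1 Mb
screen recording: 2.118 Mbps × 1860 s × 1.03 = 4057.7 Mb
wedding ceremony recording: 7.038 Mbps × 2700 s × 1.03 = 19572.7 Mb
feature film: 17.278 Mbps × 5100 s × 1.03 = 90761.3 Mb
Total: 153080.5 Mb = 19135.1 MB.
= 17.82 GiB.

17.8 GiB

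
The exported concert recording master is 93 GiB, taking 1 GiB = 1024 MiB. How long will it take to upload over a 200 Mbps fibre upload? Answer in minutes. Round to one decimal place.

66.6 minutes

File: 93 GiB = 798863.9 Mb.
At 200 Mbps: 798863.9 / 200 = 3994.3 s ≈ 66.6 minutes.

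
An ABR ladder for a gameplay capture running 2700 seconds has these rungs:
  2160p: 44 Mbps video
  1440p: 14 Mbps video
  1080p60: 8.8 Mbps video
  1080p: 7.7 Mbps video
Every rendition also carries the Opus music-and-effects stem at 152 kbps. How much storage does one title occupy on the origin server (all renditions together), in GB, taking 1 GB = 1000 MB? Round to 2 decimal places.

Audio: 152 kbps = 0.152 Mbps.
Sum of rendition bitrates: (44+0.152) + (14+0.152) + (8.8+0.152) + (7.7+0.152) = 75.108 Mbps.
× 2700 s = 202,792 Mb = 25,349 MB = 25.35 GB.

25.35 GB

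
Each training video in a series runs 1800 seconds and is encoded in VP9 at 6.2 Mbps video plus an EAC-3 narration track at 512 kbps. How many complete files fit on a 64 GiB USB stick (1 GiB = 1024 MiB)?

45

Audio: 512 kbps = 0.512 Mbps.
Total bitrate: 6.712 Mbps.
Per item: 6.712 Mbps × 1800 s = 12,082 Mb = 1,510 MB.
Capacity: 64 GiB = 549,756 Mb; 45.50 items → 45 complete.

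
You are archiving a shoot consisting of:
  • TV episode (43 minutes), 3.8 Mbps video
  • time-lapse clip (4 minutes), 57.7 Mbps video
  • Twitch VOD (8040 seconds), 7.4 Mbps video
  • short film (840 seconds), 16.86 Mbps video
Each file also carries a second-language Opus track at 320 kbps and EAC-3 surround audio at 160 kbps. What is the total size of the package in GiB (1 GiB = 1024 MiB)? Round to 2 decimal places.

11.98 GiB

Audio total: 320 + 160 = 480 kbps = 0.480 Mbps.
TV episode: 4.280 Mbps × 2580 s = 11042.4 Mb
time-lapse clip: 58.180 Mbps × 240 s = 13963.2 Mb
Twitch VOD: 7.880 Mbps × 8040 s = 63355.2 Mb
short film: 17.340 Mbps × 840 s = 14565.6 Mb
Total: 102926.4 Mb = 12865.8 MB.
= 11.98 GiB.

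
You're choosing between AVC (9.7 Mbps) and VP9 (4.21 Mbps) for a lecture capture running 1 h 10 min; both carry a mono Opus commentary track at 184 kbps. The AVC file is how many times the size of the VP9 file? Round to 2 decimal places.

1 h 10 min = 70 min = 4200 s
Audio: 184 kbps = 0.184 Mbps.
AVC: 9.884 Mbps × 4200 s = 41512.8 Mb = 5.189 GB.
VP9: 4.394 Mbps × 4200 s = 18454.8 Mb = 2.307 GB.
Ratio: 5.189 / 2.307 = 2.249.

2.25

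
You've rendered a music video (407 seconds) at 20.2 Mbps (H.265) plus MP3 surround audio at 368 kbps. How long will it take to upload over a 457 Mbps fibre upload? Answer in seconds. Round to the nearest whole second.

Audio: 368 kbps = 0.368 Mbps.
Total bitrate: 20.568 Mbps.
File: 20.568 Mbps × 407 s = 8371.2 Mb.
At 457 Mbps: 8371.2 / 457 = 18.3 s ≈ 18.3 seconds.

18 seconds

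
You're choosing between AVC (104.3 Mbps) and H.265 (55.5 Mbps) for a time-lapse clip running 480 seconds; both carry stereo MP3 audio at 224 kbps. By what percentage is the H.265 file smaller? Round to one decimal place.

46.7%

Audio: 224 kbps = 0.224 Mbps.
AVC: 104.524 Mbps × 480 s = 50171.5 Mb = 6.271 GB.
H.265: 55.724 Mbps × 480 s = 26747.5 Mb = 3.343 GB.
Reduction: (1 − 3.343/6.271) × 100 = 46.69%.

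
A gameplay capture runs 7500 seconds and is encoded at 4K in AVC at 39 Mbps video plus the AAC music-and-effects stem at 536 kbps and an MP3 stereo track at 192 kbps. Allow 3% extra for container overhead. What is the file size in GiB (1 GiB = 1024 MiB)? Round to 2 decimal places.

Audio total: 536 + 192 = 728 kbps = 0.728 Mbps.
Total bitrate: 39 + 0.728 = 39.728 Mbps.
Stream data: 39.728 Mbps × 7500 s = 297960.0 Mb.
With 3% container overhead: ×1.03.
306,899 Mb = 38,362,350,000 bytes ÷ 1,073,741,824 = 35.73 GiB.

35.73 GiB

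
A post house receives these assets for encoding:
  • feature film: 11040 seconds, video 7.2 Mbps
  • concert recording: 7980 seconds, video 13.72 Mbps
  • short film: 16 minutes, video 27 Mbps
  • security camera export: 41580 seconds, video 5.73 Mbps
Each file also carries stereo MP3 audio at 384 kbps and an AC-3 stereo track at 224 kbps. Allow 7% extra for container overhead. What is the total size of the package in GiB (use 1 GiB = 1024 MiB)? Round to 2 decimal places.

Audio total: 384 + 224 = 608 kbps = 0.608 Mbps.
feature film: 7.808 Mbps × 11040 s × 1.07 = 92234.3 Mb
concert recording: 14.328 Mbps × 7980 s × 1.07 = 122341.1 Mb
short film: 27.608 Mbps × 960 s × 1.07 = 28358.9 Mb
security camera export: 6.338 Mbps × 41580 s × 1.07 = 281981.4 Mb
Total: 524915.8 Mb = 65614.5 MB.
= 61.11 GiB.

61.11 GiB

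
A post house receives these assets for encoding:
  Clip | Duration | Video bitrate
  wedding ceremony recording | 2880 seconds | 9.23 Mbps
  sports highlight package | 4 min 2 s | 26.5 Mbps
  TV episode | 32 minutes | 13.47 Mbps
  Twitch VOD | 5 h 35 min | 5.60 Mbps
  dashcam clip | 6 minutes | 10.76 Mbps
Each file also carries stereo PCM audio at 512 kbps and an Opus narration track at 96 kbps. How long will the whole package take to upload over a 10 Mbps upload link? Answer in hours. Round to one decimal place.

5.3 hours

Audio total: 512 + 96 = 608 kbps = 0.608 Mbps.
wedding ceremony recording: 9.838 Mbps × 2880 s = 28333.4 Mb
sports highlight package: 27.108 Mbps × 242 s = 6560.1 Mb
TV episode: 14.078 Mbps × 1920 s = 27029.8 Mb
Twitch VOD: 6.208 Mbps × 20100 s = 124780.8 Mb
dashcam clip: 11.368 Mbps × 360 s = 4092.5 Mb
Total: 190796.6 Mb = 23849.6 MB.
At 10 Mbps: 190796.6 / 10 = 19080 s ≈ 5.3 hours.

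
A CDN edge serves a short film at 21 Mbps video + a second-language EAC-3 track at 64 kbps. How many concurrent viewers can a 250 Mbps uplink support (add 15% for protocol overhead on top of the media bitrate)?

10

Audio: 64 kbps = 0.064 Mbps.
Per-viewer media rate: 21.064 Mbps.
On the wire with 15% overhead: 24.224 Mbps.
250 Mbps = 250.0 Mbps; 250.0 / 24.224 = 10.32 → 10 viewers.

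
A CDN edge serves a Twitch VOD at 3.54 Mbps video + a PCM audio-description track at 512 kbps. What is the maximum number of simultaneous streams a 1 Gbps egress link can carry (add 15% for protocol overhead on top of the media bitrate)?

214

Audio: 512 kbps = 0.512 Mbps.
Per-viewer media rate: 4.052 Mbps.
On the wire with 15% overhead: 4.660 Mbps.
1 Gbps = 1,000 Mbps; 1,000 / 4.660 = 214.60 → 214 viewers.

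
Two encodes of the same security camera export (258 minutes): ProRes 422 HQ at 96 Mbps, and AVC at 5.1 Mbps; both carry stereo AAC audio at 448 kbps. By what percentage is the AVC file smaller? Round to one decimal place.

258 min = 15480 s
Audio: 448 kbps = 0.448 Mbps.
ProRes 422 HQ: 96.448 Mbps × 15480 s = 1493015.0 Mb = 186.627 GB.
AVC: 5.548 Mbps × 15480 s = 85883.0 Mb = 10.735 GB.
Reduction: (1 − 10.735/186.627) × 100 = 94.25%.

94.2%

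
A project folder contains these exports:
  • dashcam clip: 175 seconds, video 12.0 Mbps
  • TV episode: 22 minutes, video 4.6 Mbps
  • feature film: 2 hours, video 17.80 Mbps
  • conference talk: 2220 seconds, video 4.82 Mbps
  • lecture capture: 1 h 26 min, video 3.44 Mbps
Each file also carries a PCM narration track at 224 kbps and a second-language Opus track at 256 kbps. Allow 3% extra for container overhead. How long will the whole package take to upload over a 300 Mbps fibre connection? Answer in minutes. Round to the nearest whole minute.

10 minutes

Audio total: 224 + 256 = 480 kbps = 0.480 Mbps.
dashcam clip: 12.480 Mbps × 175 s × 1.03 = 2249.5 Mb
TV episode: 5.080 Mbps × 1320 s × 1.03 = 6906.8 Mb
feature film: 18.280 Mbps × 7200 s × 1.03 = 135564.5 Mb
conference talk: 5.300 Mbps × 2220 s × 1.03 = 12119.0 Mb
lecture capture: 3.920 Mbps × 5160 s × 1.03 = 20834.0 Mb
Total: 177673.8 Mb = 22209.2 MB.
At 300 Mbps: 177673.8 / 300 = 592 s ≈ 9.87 minutes.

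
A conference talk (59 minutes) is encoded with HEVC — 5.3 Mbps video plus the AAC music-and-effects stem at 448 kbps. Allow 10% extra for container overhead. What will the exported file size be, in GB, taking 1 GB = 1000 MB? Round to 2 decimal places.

2.80 GB

59 min = 3540 s
Audio: 448 kbps = 0.448 Mbps.
Total bitrate: 5.3 + 0.448 = 5.748 Mbps.
Stream data: 5.748 Mbps × 3540 s = 20347.9 Mb.
With 10% container overhead: ×1.10.
22,383 Mb ÷ 8 = 2,798 MB → 2.798 GB.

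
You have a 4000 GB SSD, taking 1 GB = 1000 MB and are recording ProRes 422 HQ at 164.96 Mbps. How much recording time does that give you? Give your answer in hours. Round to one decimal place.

53.9 hours

Capacity: 4000 GB = 32,000,000 Mb.
Recording time: 32,000,000 / 164.960 = 193,986 s ≈ 53.9 hours.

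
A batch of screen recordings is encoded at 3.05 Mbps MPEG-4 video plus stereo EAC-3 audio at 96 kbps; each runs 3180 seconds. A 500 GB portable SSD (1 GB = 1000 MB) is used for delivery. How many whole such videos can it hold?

399

Audio: 96 kbps = 0.096 Mbps.
Total bitrate: 3.146 Mbps.
Per item: 3.146 Mbps × 3180 s = 10,004 Mb = 1,251 MB.
Capacity: 500 GB = 4,000,000 Mb; 399.83 items → 399 complete.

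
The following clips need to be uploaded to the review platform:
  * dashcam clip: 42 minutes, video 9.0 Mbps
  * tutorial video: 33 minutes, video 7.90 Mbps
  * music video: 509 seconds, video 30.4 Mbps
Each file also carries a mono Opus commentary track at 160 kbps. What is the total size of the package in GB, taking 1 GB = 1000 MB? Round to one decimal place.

6.8 GB

Audio: 160 kbps = 0.160 Mbps.
dashcam clip: 9.160 Mbps × 2520 s = 23083.2 Mb
tutorial video: 8.060 Mbps × 1980 s = 15958.8 Mb
music video: 30.560 Mbps × 509 s = 15555.0 Mb
Total: 54597.0 Mb = 6824.6 MB.
= 6.825 GB.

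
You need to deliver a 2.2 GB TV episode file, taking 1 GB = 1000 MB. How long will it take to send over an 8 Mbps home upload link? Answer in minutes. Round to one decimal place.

File: 2.2 GB = 17600.0 Mb.
At 8 Mbps: 17600.0 / 8 = 2200.0 s ≈ 36.7 minutes.

36.7 minutes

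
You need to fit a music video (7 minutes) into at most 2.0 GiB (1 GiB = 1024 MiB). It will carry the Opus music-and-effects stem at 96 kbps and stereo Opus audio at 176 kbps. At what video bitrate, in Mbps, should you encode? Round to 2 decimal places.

40.63 Mbps

Budget: 2.0 GiB = 17179.9 Mb.
7 min = 420 s
Total bitrate budget: 17179.9 Mb / 420 s = 40.904 Mbps.
Audio total: 96 + 176 = 272 kbps = 0.272 Mbps.
Video: 40.904 − 0.272 = 40.632 Mbps.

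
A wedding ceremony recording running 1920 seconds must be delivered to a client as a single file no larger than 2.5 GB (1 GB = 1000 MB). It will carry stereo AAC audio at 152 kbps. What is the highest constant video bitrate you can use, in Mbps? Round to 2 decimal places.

Budget: 2.5 GB = 20000.0 Mb.
Total bitrate budget: 20000.0 Mb / 1920 s = 10.417 Mbps.
Audio: 152 kbps = 0.152 Mbps.
Video: 10.417 − 0.152 = 10.265 Mbps.

10.26 Mbps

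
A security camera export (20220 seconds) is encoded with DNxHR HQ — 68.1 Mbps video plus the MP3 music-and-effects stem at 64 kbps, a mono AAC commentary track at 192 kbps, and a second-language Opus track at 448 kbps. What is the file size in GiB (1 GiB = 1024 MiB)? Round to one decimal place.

Audio total: 64 + 192 + 448 = 704 kbps = 0.704 Mbps.
Total bitrate: 68.1 + 0.704 = 68.804 Mbps.
Stream data: 68.804 Mbps × 20220 s = 1391216.9 Mb.
1,391,217 Mb = 173,902,110,000 bytes ÷ 1,073,741,824 = 162.0 GiB.

162.0 GiB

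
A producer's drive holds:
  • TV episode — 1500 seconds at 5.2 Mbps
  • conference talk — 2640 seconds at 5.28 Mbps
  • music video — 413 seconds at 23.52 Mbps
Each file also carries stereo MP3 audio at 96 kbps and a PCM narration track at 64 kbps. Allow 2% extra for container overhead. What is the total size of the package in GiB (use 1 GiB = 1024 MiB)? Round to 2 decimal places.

Audio total: 96 + 64 = 160 kbps = 0.160 Mbps.
TV episode: 5.360 Mbps × 1500 s × 1.02 = 8200.8 Mb
conference talk: 5.440 Mbps × 2640 s × 1.02 = 14648.8 Mb
music video: 23.680 Mbps × 413 s × 1.02 = 9975.4 Mb
Total: 32825.1 Mb = 4103.1 MB.
= 3.821 GiB.

3.82 GiB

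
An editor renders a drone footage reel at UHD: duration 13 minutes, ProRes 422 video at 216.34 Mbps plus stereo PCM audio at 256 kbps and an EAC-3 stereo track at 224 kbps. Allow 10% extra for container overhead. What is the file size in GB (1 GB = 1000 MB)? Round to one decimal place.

23.3 GB

13 min = 780 s
Audio total: 256 + 224 = 480 kbps = 0.480 Mbps.
Total bitrate: 216.34 + 0.480 = 216.820 Mbps.
Stream data: 216.820 Mbps × 780 s = 169119.6 Mb.
With 10% container overhead: ×1.10.
186,032 Mb ÷ 8 = 23,254 MB → 23.25 GB.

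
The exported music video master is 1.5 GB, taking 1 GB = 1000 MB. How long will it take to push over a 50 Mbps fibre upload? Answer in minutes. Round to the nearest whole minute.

File: 1.5 GB = 12000.0 Mb.
At 50 Mbps: 12000.0 / 50 = 240.0 s ≈ 4 minutes.

4 minutes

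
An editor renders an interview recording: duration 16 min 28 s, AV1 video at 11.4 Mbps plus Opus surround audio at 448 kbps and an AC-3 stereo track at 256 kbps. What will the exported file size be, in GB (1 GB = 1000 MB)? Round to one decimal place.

1.5 GB

16 min 28 s = 988 s
Audio total: 448 + 256 = 704 kbps = 0.704 Mbps.
Total bitrate: 11.4 + 0.704 = 12.104 Mbps.
Stream data: 12.104 Mbps × 988 s = 11958.8 Mb.
11,959 Mb ÷ 8 = 1,495 MB → 1.495 GB.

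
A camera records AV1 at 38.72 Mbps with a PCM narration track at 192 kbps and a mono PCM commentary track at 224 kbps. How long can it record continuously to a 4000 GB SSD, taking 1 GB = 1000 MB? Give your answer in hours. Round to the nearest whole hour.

227 hours

Audio total: 192 + 224 = 416 kbps = 0.416 Mbps.
Total bitrate: 38.72 + 0.416 = 39.136 Mbps.
Capacity: 4000 GB = 32,000,000 Mb.
Recording time: 32,000,000 / 39.136 = 817,661 s ≈ 227 hours.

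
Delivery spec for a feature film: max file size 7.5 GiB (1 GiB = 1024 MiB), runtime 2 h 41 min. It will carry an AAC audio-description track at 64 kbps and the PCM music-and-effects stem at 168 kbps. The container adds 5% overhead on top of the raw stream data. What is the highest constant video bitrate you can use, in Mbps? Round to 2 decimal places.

6.12 Mbps

Budget: 7.5 GiB = 64424.5 Mb.
Stream payload after overhead: 64424.5 / 1.05 = 61356.7 Mb.
2 h 41 min = 161 min = 9660 s
Total bitrate budget: 61356.7 Mb / 9660 s = 6.352 Mbps.
Audio total: 64 + 168 = 232 kbps = 0.232 Mbps.
Video: 6.352 − 0.232 = 6.120 Mbps.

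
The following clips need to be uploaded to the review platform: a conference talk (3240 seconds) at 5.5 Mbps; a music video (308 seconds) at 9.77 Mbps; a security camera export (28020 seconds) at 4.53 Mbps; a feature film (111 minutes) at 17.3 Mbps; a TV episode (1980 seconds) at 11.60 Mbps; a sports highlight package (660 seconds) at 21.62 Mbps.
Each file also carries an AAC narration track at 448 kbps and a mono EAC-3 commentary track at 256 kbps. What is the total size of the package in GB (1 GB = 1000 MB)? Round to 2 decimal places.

Audio total: 448 + 256 = 704 kbps = 0.704 Mbps.
conference talk: 6.204 Mbps × 3240 s = 20101.0 Mb
music video: 10.474 Mbps × 308 s = 3226.0 Mb
security camera export: 5.234 Mbps × 28020 s = 146656.7 Mb
feature film: 18.004 Mbps × 6660 s = 119906.6 Mb
TV episode: 12.304 Mbps × 1980 s = 24361.9 Mb
sports highlight package: 22.324 Mbps × 660 s = 14733.8 Mb
Total: 328986.0 Mb = 41123.3 MB.
= 41.12 GB.

41.12 GB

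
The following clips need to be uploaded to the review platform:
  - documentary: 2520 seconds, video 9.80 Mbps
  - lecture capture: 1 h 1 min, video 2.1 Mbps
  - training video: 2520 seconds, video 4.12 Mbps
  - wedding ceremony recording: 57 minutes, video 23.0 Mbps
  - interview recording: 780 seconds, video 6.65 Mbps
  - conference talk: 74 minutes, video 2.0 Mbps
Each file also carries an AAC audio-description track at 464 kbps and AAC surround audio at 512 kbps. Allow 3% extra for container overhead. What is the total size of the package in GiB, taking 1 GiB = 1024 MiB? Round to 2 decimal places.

Audio total: 464 + 512 = 976 kbps = 0.976 Mbps.
documentary: 10.776 Mbps × 2520 s × 1.03 = 27970.2 Mb
lecture capture: 3.076 Mbps × 3660 s × 1.03 = 11595.9 Mb
training video: 5.096 Mbps × 2520 s × 1.03 = 13227.2 Mb
wedding ceremony recording: 23.976 Mbps × 3420 s × 1.03 = 84457.9 Mb
interview recording: 7.626 Mbps × 780 s × 1.03 = 6126.7 Mb
conference talk: 2.976 Mbps × 4440 s × 1.03 = 13609.8 Mb
Total: 156987.7 Mb = 19623.5 MB.
= 18.28 GiB.

18.28 GiB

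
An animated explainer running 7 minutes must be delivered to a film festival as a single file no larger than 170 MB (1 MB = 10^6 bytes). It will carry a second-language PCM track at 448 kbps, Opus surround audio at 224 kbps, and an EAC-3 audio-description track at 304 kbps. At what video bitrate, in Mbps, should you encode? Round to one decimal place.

2.3 Mbps

Budget: 170 MB = 1360.0 Mb.
7 min = 420 s
Total bitrate budget: 1360.0 Mb / 420 s = 3.238 Mbps.
Audio total: 448 + 224 + 304 = 976 kbps = 0.976 Mbps.
Video: 3.238 − 0.976 = 2.262 Mbps.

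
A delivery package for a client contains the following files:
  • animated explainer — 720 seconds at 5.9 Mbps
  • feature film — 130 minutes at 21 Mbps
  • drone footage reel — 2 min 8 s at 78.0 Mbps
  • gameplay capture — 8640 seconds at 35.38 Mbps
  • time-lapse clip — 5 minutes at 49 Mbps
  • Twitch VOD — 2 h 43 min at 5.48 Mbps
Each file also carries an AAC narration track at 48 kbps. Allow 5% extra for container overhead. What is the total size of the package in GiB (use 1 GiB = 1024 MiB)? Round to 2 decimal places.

Audio: 48 kbps = 0.048 Mbps.
animated explainer: 5.948 Mbps × 720 s × 1.05 = 4496.7 Mb
feature film: 21.048 Mbps × 7800 s × 1.05 = 172383.1 Mb
drone footage reel: 78.048 Mbps × 128 s × 1.05 = 10489.7 Mb
gameplay capture: 35.428 Mbps × 8640 s × 1.05 = 321402.8 Mb
time-lapse clip: 49.048 Mbps × 300 s × 1.05 = 15450.1 Mb
Twitch VOD: 5.528 Mbps × 9780 s × 1.05 = 56767.0 Mb
Total: 580989.4 Mb = 72623.7 MB.
= 67.64 GiB.

67.64 GiB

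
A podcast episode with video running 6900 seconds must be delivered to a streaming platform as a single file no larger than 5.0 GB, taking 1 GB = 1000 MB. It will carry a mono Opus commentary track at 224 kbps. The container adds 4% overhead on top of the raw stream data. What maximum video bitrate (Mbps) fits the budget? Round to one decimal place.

5.4 Mbps

Budget: 5.0 GB = 40000.0 Mb.
Stream payload after overhead: 40000.0 / 1.04 = 38461.5 Mb.
Total bitrate budget: 38461.5 Mb / 6900 s = 5.574 Mbps.
Audio: 224 kbps = 0.224 Mbps.
Video: 5.574 − 0.224 = 5.350 Mbps.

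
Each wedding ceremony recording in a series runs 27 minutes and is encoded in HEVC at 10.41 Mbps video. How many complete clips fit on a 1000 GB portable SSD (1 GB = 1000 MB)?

27 min = 1620 s
Per item: 10.410 Mbps × 1620 s = 16,864 Mb = 2,108 MB.
Capacity: 1000 GB = 8,000,000 Mb; 474.38 items → 474 complete.

474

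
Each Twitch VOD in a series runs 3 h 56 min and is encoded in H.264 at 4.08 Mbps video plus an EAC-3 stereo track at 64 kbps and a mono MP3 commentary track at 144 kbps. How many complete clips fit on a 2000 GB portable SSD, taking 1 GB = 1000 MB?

3 h 56 min = 236 min = 14160 s
Audio total: 64 + 144 = 208 kbps = 0.208 Mbps.
Total bitrate: 4.288 Mbps.
Per item: 4.288 Mbps × 14160 s = 60,718 Mb = 7,590 MB.
Capacity: 2000 GB = 16,000,000 Mb; 263.51 items → 263 complete.

263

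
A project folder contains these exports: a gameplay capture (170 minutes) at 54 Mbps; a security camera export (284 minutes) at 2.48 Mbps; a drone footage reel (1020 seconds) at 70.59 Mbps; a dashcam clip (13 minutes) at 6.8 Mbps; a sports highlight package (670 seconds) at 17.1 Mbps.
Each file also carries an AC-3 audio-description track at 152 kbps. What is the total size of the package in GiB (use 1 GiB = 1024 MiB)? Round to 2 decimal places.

79.90 GiB

Audio: 152 kbps = 0.152 Mbps.
gameplay capture: 54.152 Mbps × 10200 s = 552350.4 Mb
security camera export: 2.632 Mbps × 17040 s = 44849.3 Mb
drone footage reel: 70.742 Mbps × 1020 s = 72156.8 Mb
dashcam clip: 6.952 Mbps × 780 s = 5422.6 Mb
sports highlight package: 17.252 Mbps × 670 s = 11558.8 Mb
Total: 686337.9 Mb = 85792.2 MB.
= 79.90 GiB.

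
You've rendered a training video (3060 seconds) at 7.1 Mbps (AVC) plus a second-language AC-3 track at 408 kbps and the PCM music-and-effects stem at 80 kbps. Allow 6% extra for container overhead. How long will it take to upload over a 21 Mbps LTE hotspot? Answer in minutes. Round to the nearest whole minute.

Audio total: 408 + 80 = 488 kbps = 0.488 Mbps.
Total bitrate: 7.588 Mbps.
File: 7.588 Mbps × 3060 s = 23219.3 Mb.
With 6% container overhead: ×1.06. → 24612.4 Mb.
At 21 Mbps: 24612.4 / 21 = 1172.0 s ≈ 19.5 minutes.

20 minutes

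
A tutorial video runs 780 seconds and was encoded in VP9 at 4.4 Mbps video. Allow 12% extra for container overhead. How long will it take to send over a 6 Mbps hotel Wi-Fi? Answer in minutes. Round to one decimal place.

File: 4.400 Mbps × 780 s = 3432.0 Mb.
With 12% container overhead: ×1.12. → 3843.8 Mb.
At 6 Mbps: 3843.8 / 6 = 640.6 s ≈ 10.7 minutes.

10.7 minutes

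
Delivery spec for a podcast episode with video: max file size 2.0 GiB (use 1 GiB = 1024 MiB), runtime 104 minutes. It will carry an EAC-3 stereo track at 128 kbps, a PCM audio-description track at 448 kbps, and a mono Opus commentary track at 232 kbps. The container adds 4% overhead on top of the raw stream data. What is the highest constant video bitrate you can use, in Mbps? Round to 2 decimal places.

1.84 Mbps

Budget: 2.0 GiB = 17179.9 Mb.
Stream payload after overhead: 17179.9 / 1.04 = 16519.1 Mb.
104 min = 6240 s
Total bitrate budget: 16519.1 Mb / 6240 s = 2.647 Mbps.
Audio total: 128 + 448 + 232 = 808 kbps = 0.808 Mbps.
Video: 2.647 − 0.808 = 1.839 Mbps.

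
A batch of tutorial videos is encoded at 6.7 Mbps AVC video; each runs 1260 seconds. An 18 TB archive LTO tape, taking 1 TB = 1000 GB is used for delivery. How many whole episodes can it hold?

17057

Per item: 6.700 Mbps × 1260 s = 8,442 Mb = 1,055 MB.
Capacity: 18 TB = 144,000,000 Mb; 17057.57 items → 17057 complete.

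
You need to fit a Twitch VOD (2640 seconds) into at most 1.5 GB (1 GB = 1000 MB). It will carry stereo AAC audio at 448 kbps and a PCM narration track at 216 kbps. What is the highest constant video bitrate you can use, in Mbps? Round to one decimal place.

Budget: 1.5 GB = 12000.0 Mb.
Total bitrate budget: 12000.0 Mb / 2640 s = 4.545 Mbps.
Audio total: 448 + 216 = 664 kbps = 0.664 Mbps.
Video: 4.545 − 0.664 = 3.881 Mbps.

3.9 Mbps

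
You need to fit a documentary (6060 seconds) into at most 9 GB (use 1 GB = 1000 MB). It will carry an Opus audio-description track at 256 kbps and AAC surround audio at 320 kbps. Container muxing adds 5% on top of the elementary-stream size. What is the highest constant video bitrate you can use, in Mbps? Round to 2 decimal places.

Budget: 9 GB = 72000.0 Mb.
Stream payload after overhead: 72000.0 / 1.05 = 68571.4 Mb.
Total bitrate budget: 68571.4 Mb / 6060 s = 11.315 Mbps.
Audio total: 256 + 320 = 576 kbps = 0.576 Mbps.
Video: 11.315 − 0.576 = 10.739 Mbps.

10.74 Mbps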